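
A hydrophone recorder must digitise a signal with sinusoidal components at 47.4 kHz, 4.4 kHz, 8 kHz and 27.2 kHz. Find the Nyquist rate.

Highest-frequency component: 47.4 kHz.
Nyquist rate = 2 × 47.4 kHz = 94.8 kHz.

94.8 kHz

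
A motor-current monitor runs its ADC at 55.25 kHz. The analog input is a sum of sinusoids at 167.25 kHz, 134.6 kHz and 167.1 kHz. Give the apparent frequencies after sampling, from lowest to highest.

1.35 kHz, 1.5 kHz, 24.1 kHz

fs/2 = 27.625 kHz.
167.25 kHz mod fs = 1.5 kHz.
1.5 kHz ≤ fs/2 = 27.625 kHz, appears at 1.5 kHz.
134.6 kHz mod fs = 24.1 kHz.
24.1 kHz ≤ fs/2 = 27.625 kHz, appears at 24.1 kHz.
167.1 kHz mod fs = 1.35 kHz.
1.35 kHz ≤ fs/2 = 27.625 kHz, appears at 1.35 kHz.
Distinct values: {1.35 kHz, 1.5 kHz, 24.1 kHz}.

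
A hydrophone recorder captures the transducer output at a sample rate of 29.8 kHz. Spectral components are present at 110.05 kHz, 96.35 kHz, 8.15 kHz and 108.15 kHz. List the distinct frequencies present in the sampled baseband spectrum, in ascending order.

6.95 kHz, 8.15 kHz, 9.15 kHz, 11.05 kHz

fs/2 = 14.9 kHz.
110.05 kHz mod fs = 20.65 kHz.
20.65 kHz > fs/2 = 14.9 kHz, folds to fs − 20.65 kHz = 9.15 kHz.
96.35 kHz mod fs = 6.95 kHz.
6.95 kHz ≤ fs/2 = 14.9 kHz, appears at 6.95 kHz.
8.15 kHz ≤ fs/2 = 14.9 kHz, passes unchanged.
108.15 kHz mod fs = 18.75 kHz.
18.75 kHz > fs/2 = 14.9 kHz, folds to fs − 18.75 kHz = 11.05 kHz.
Distinct values: {6.95 kHz, 8.15 kHz, 9.15 kHz, 11.05 kHz}.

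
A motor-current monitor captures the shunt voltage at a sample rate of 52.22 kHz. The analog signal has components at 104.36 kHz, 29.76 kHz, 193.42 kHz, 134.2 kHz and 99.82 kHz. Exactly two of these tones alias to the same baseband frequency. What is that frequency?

fs/2 = 26.11 kHz.
104.36 kHz mod fs = 52.14 kHz.
52.14 kHz > fs/2 = 26.11 kHz, folds to fs − 52.14 kHz = 0.08 kHz.
29.76 kHz > fs/2 = 26.11 kHz, folds to fs − 29.76 kHz = 22.46 kHz.
193.42 kHz mod fs = 36.76 kHz.
36.76 kHz > fs/2 = 26.11 kHz, folds to fs − 36.76 kHz = 15.46 kHz.
134.2 kHz mod fs = 29.76 kHz.
29.76 kHz > fs/2 = 26.11 kHz, folds to fs − 29.76 kHz = 22.46 kHz.
99.82 kHz mod fs = 47.6 kHz.
47.6 kHz > fs/2 = 26.11 kHz, folds to fs − 47.6 kHz = 4.62 kHz.
29.76 kHz and 134.2 kHz both map to 22.46 kHz.

22.46 kHz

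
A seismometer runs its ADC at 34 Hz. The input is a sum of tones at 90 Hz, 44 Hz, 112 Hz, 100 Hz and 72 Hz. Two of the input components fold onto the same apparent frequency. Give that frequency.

fs/2 = 17 Hz.
90 Hz mod fs = 22 Hz.
22 Hz > fs/2 = 17 Hz, folds to fs − 22 Hz = 12 Hz.
44 Hz mod fs = 10 Hz.
10 Hz ≤ fs/2 = 17 Hz, appears at 10 Hz.
112 Hz mod fs = 10 Hz.
10 Hz ≤ fs/2 = 17 Hz, appears at 10 Hz.
100 Hz mod fs = 32 Hz.
32 Hz > fs/2 = 17 Hz, folds to fs − 32 Hz = 2 Hz.
72 Hz mod fs = 4 Hz.
4 Hz ≤ fs/2 = 17 Hz, appears at 4 Hz.
44 Hz and 112 Hz both map to 10 Hz.

10 Hz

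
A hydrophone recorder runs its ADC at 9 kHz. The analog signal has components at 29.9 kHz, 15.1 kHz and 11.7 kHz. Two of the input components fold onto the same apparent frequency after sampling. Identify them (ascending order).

15.1 kHz, 29.9 kHz

fs/2 = 4.5 kHz.
29.9 kHz mod fs = 2.9 kHz.
2.9 kHz ≤ fs/2 = 4.5 kHz, appears at 2.9 kHz.
15.1 kHz mod fs = 6.1 kHz.
6.1 kHz > fs/2 = 4.5 kHz, folds to fs − 6.1 kHz = 2.9 kHz.
11.7 kHz mod fs = 2.7 kHz.
2.7 kHz ≤ fs/2 = 4.5 kHz, appears at 2.7 kHz.
15.1 kHz and 29.9 kHz both map to 2.9 kHz.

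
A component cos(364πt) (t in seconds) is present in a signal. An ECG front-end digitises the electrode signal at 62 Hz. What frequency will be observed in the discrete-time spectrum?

ω = 364π rad/s → f = ω/(2π) = 182 Hz.
182 Hz mod fs = 58 Hz.
58 Hz > fs/2 = 31 Hz, folds to fs − 58 Hz = 4 Hz.

4 Hz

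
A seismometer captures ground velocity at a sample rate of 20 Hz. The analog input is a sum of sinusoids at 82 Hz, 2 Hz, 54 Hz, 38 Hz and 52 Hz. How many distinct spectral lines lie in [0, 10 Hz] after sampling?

fs/2 = 10 Hz.
82 Hz mod fs = 2 Hz.
2 Hz ≤ fs/2 = 10 Hz, appears at 2 Hz.
2 Hz ≤ fs/2 = 10 Hz, passes unchanged.
54 Hz mod fs = 14 Hz.
14 Hz > fs/2 = 10 Hz, folds to fs − 14 Hz = 6 Hz.
38 Hz mod fs = 18 Hz.
18 Hz > fs/2 = 10 Hz, folds to fs − 18 Hz = 2 Hz.
52 Hz mod fs = 12 Hz.
12 Hz > fs/2 = 10 Hz, folds to fs − 12 Hz = 8 Hz.
Distinct values: {2 Hz, 6 Hz, 8 Hz} → 3.

3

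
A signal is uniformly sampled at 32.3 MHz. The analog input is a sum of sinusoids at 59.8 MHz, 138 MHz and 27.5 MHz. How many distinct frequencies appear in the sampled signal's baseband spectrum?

2

fs/2 = 16.15 MHz.
59.8 MHz mod fs = 27.5 MHz.
27.5 MHz > fs/2 = 16.15 MHz, folds to fs − 27.5 MHz = 4.8 MHz.
138 MHz mod fs = 8.8 MHz.
8.8 MHz ≤ fs/2 = 16.15 MHz, appears at 8.8 MHz.
27.5 MHz > fs/2 = 16.15 MHz, folds to fs − 27.5 MHz = 4.8 MHz.
Distinct values: {4.8 MHz, 8.8 MHz} → 2.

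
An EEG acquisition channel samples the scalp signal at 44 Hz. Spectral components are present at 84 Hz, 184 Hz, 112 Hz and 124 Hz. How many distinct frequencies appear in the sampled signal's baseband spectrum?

3

fs/2 = 22 Hz.
84 Hz mod fs = 40 Hz.
40 Hz > fs/2 = 22 Hz, folds to fs − 40 Hz = 4 Hz.
184 Hz mod fs = 8 Hz.
8 Hz ≤ fs/2 = 22 Hz, appears at 8 Hz.
112 Hz mod fs = 24 Hz.
24 Hz > fs/2 = 22 Hz, folds to fs − 24 Hz = 20 Hz.
124 Hz mod fs = 36 Hz.
36 Hz > fs/2 = 22 Hz, folds to fs − 36 Hz = 8 Hz.
Distinct values: {4 Hz, 8 Hz, 20 Hz} → 3.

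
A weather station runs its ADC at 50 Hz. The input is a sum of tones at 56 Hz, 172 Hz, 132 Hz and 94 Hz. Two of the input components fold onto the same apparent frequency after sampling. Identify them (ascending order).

fs/2 = 25 Hz.
56 Hz mod fs = 6 Hz.
6 Hz ≤ fs/2 = 25 Hz, appears at 6 Hz.
172 Hz mod fs = 22 Hz.
22 Hz ≤ fs/2 = 25 Hz, appears at 22 Hz.
132 Hz mod fs = 32 Hz.
32 Hz > fs/2 = 25 Hz, folds to fs − 32 Hz = 18 Hz.
94 Hz mod fs = 44 Hz.
44 Hz > fs/2 = 25 Hz, folds to fs − 44 Hz = 6 Hz.
56 Hz and 94 Hz both map to 6 Hz.

56 Hz, 94 Hz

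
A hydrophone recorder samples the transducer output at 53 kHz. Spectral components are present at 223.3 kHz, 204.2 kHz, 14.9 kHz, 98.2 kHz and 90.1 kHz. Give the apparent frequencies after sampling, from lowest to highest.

7.8 kHz, 11.3 kHz, 14.9 kHz, 15.9 kHz

fs/2 = 26.5 kHz.
223.3 kHz mod fs = 11.3 kHz.
11.3 kHz ≤ fs/2 = 26.5 kHz, appears at 11.3 kHz.
204.2 kHz mod fs = 45.2 kHz.
45.2 kHz > fs/2 = 26.5 kHz, folds to fs − 45.2 kHz = 7.8 kHz.
14.9 kHz ≤ fs/2 = 26.5 kHz, passes unchanged.
98.2 kHz mod fs = 45.2 kHz.
45.2 kHz > fs/2 = 26.5 kHz, folds to fs − 45.2 kHz = 7.8 kHz.
90.1 kHz mod fs = 37.1 kHz.
37.1 kHz > fs/2 = 26.5 kHz, folds to fs − 37.1 kHz = 15.9 kHz.
Distinct values: {7.8 kHz, 11.3 kHz, 14.9 kHz, 15.9 kHz}.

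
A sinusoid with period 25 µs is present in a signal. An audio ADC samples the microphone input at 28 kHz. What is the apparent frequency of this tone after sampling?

12 kHz

T = 25 µs → f = 1/T = 40 kHz.
40 kHz mod fs = 12 kHz.
12 kHz ≤ fs/2 = 14 kHz, appears at 12 kHz.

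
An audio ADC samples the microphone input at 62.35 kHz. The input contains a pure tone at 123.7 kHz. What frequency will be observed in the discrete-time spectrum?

123.7 kHz mod fs = 61.35 kHz.
61.35 kHz > fs/2 = 31.175 kHz, folds to fs − 61.35 kHz = 1 kHz.

1 kHz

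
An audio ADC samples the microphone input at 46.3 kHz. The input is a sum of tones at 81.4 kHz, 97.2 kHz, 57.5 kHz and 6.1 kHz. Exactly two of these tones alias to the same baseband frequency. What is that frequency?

11.2 kHz

fs/2 = 23.15 kHz.
81.4 kHz mod fs = 35.1 kHz.
35.1 kHz > fs/2 = 23.15 kHz, folds to fs − 35.1 kHz = 11.2 kHz.
97.2 kHz mod fs = 4.6 kHz.
4.6 kHz ≤ fs/2 = 23.15 kHz, appears at 4.6 kHz.
57.5 kHz mod fs = 11.2 kHz.
11.2 kHz ≤ fs/2 = 23.15 kHz, appears at 11.2 kHz.
6.1 kHz ≤ fs/2 = 23.15 kHz, passes unchanged.
57.5 kHz and 81.4 kHz both map to 11.2 kHz.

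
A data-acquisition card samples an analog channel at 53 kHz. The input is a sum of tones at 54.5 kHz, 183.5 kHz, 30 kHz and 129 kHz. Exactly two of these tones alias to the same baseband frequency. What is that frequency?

23 kHz

fs/2 = 26.5 kHz.
54.5 kHz mod fs = 1.5 kHz.
1.5 kHz ≤ fs/2 = 26.5 kHz, appears at 1.5 kHz.
183.5 kHz mod fs = 24.5 kHz.
24.5 kHz ≤ fs/2 = 26.5 kHz, appears at 24.5 kHz.
30 kHz > fs/2 = 26.5 kHz, folds to fs − 30 kHz = 23 kHz.
129 kHz mod fs = 23 kHz.
23 kHz ≤ fs/2 = 26.5 kHz, appears at 23 kHz.
30 kHz and 129 kHz both map to 23 kHz.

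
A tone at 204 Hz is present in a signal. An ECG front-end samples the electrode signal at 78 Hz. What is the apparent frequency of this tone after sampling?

204 Hz mod fs = 48 Hz.
48 Hz > fs/2 = 39 Hz, folds to fs − 48 Hz = 30 Hz.

30 Hz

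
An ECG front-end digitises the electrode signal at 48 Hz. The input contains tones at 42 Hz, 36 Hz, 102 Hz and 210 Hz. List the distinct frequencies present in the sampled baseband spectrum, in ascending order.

fs/2 = 24 Hz.
42 Hz > fs/2 = 24 Hz, folds to fs − 42 Hz = 6 Hz.
36 Hz > fs/2 = 24 Hz, folds to fs − 36 Hz = 12 Hz.
102 Hz mod fs = 6 Hz.
6 Hz ≤ fs/2 = 24 Hz, appears at 6 Hz.
210 Hz mod fs = 18 Hz.
18 Hz ≤ fs/2 = 24 Hz, appears at 18 Hz.
Distinct values: {6 Hz, 12 Hz, 18 Hz}.

6 Hz, 12 Hz, 18 Hz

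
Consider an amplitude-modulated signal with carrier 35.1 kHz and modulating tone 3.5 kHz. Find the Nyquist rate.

77.2 kHz

AM sidebands sit at fc ± fm = 31.6 kHz and 38.6 kHz.
Highest-frequency component: 38.6 kHz.
Nyquist rate = 2 × 38.6 kHz = 77.2 kHz.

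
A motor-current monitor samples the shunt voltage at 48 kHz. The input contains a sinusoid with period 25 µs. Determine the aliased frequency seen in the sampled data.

T = 25 µs → f = 1/T = 40 kHz.
40 kHz > fs/2 = 24 kHz, folds to fs − 40 kHz = 8 kHz.

8 kHz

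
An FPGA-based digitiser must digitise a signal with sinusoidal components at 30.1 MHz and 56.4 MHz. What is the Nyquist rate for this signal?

Highest-frequency component: 56.4 MHz.
Nyquist rate = 2 × 56.4 MHz = 112.8 MHz.

112.8 MHz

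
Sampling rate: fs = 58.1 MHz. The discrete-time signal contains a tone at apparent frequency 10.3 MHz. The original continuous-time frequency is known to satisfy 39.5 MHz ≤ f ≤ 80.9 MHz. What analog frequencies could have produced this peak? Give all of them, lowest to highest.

Frequencies that alias to 10.3 MHz are k·fs ± 10.3 MHz for integer k ≥ 0.
k=0: 10.3 MHz.
k=1: 47.8 MHz, 68.4 MHz.
k=2: 105.9 MHz, 126.5 MHz.
Within [39.5 MHz, 80.9 MHz]: 47.8 MHz, 68.4 MHz.

47.8 MHz, 68.4 MHz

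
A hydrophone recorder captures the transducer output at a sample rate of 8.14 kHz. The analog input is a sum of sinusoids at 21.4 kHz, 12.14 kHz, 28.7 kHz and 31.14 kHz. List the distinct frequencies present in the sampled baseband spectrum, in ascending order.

fs/2 = 4.07 kHz.
21.4 kHz mod fs = 5.12 kHz.
5.12 kHz > fs/2 = 4.07 kHz, folds to fs − 5.12 kHz = 3.02 kHz.
12.14 kHz mod fs = 4 kHz.
4 kHz ≤ fs/2 = 4.07 kHz, appears at 4 kHz.
28.7 kHz mod fs = 4.28 kHz.
4.28 kHz > fs/2 = 4.07 kHz, folds to fs − 4.28 kHz = 3.86 kHz.
31.14 kHz mod fs = 6.72 kHz.
6.72 kHz > fs/2 = 4.07 kHz, folds to fs − 6.72 kHz = 1.42 kHz.
Distinct values: {1.42 kHz, 3.02 kHz, 3.86 kHz, 4 kHz}.

1.42 kHz, 3.02 kHz, 3.86 kHz, 4 kHz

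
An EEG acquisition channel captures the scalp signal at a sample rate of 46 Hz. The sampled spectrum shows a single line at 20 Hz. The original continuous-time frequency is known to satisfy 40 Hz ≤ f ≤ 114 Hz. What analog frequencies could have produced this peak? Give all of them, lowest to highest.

Frequencies that alias to 20 Hz are k·fs ± 20 Hz for integer k ≥ 0.
k=0: 20 Hz.
k=1: 26 Hz, 66 Hz.
k=2: 72 Hz, 112 Hz.
k=3: 118 Hz, 158 Hz.
Within [40 Hz, 114 Hz]: 66 Hz, 72 Hz, 112 Hz.

66 Hz, 72 Hz, 112 Hz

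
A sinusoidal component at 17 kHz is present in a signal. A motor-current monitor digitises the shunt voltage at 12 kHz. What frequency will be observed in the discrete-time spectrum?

17 kHz mod fs = 5 kHz.
5 kHz ≤ fs/2 = 6 kHz, appears at 5 kHz.

5 kHz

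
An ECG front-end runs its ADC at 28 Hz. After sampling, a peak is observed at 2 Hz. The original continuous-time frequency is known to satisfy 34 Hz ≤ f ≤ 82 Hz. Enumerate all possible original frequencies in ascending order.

54 Hz, 58 Hz, 82 Hz

Frequencies that alias to 2 Hz are k·fs ± 2 Hz for integer k ≥ 0.
k=0: 2 Hz.
k=1: 26 Hz, 30 Hz.
k=2: 54 Hz, 58 Hz.
k=3: 82 Hz, 86 Hz.
k=4: 110 Hz, 114 Hz.
Within [34 Hz, 82 Hz]: 54 Hz, 58 Hz, 82 Hz.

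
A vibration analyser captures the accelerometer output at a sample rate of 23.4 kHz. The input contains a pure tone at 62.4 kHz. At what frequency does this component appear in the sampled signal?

62.4 kHz mod fs = 15.6 kHz.
15.6 kHz > fs/2 = 11.7 kHz, folds to fs − 15.6 kHz = 7.8 kHz.

7.8 kHz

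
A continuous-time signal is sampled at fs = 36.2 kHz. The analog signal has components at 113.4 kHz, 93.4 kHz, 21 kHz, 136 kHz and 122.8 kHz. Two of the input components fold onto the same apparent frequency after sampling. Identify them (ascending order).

21 kHz, 93.4 kHz

fs/2 = 18.1 kHz.
113.4 kHz mod fs = 4.8 kHz.
4.8 kHz ≤ fs/2 = 18.1 kHz, appears at 4.8 kHz.
93.4 kHz mod fs = 21 kHz.
21 kHz > fs/2 = 18.1 kHz, folds to fs − 21 kHz = 15.2 kHz.
21 kHz > fs/2 = 18.1 kHz, folds to fs − 21 kHz = 15.2 kHz.
136 kHz mod fs = 27.4 kHz.
27.4 kHz > fs/2 = 18.1 kHz, folds to fs − 27.4 kHz = 8.8 kHz.
122.8 kHz mod fs = 14.2 kHz.
14.2 kHz ≤ fs/2 = 18.1 kHz, appears at 14.2 kHz.
21 kHz and 93.4 kHz both map to 15.2 kHz.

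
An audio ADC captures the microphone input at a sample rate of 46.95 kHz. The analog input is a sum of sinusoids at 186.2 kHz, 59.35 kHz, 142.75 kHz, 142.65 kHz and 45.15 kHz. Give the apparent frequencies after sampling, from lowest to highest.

1.6 kHz, 1.8 kHz, 1.9 kHz, 12.4 kHz

fs/2 = 23.475 kHz.
186.2 kHz mod fs = 45.35 kHz.
45.35 kHz > fs/2 = 23.475 kHz, folds to fs − 45.35 kHz = 1.6 kHz.
59.35 kHz mod fs = 12.4 kHz.
12.4 kHz ≤ fs/2 = 23.475 kHz, appears at 12.4 kHz.
142.75 kHz mod fs = 1.9 kHz.
1.9 kHz ≤ fs/2 = 23.475 kHz, appears at 1.9 kHz.
142.65 kHz mod fs = 1.8 kHz.
1.8 kHz ≤ fs/2 = 23.475 kHz, appears at 1.8 kHz.
45.15 kHz > fs/2 = 23.475 kHz, folds to fs − 45.15 kHz = 1.8 kHz.
Distinct values: {1.6 kHz, 1.8 kHz, 1.9 kHz, 12.4 kHz}.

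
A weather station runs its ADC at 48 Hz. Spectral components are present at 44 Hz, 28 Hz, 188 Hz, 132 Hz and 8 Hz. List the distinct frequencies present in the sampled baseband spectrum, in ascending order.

4 Hz, 8 Hz, 12 Hz, 20 Hz

fs/2 = 24 Hz.
44 Hz > fs/2 = 24 Hz, folds to fs − 44 Hz = 4 Hz.
28 Hz > fs/2 = 24 Hz, folds to fs − 28 Hz = 20 Hz.
188 Hz mod fs = 44 Hz.
44 Hz > fs/2 = 24 Hz, folds to fs − 44 Hz = 4 Hz.
132 Hz mod fs = 36 Hz.
36 Hz > fs/2 = 24 Hz, folds to fs − 36 Hz = 12 Hz.
8 Hz ≤ fs/2 = 24 Hz, passes unchanged.
Distinct values: {4 Hz, 8 Hz, 12 Hz, 20 Hz}.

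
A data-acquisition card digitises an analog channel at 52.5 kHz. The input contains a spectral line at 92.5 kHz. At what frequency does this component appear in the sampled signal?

12.5 kHz

92.5 kHz mod fs = 40 kHz.
40 kHz > fs/2 = 26.25 kHz, folds to fs − 40 kHz = 12.5 kHz.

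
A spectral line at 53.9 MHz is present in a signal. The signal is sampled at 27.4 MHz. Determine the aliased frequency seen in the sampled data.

53.9 MHz mod fs = 26.5 MHz.
26.5 MHz > fs/2 = 13.7 MHz, folds to fs − 26.5 MHz = 0.9 MHz.

0.9 MHz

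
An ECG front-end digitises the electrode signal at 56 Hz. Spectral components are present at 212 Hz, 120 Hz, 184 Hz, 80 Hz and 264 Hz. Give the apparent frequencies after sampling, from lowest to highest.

8 Hz, 12 Hz, 16 Hz, 24 Hz

fs/2 = 28 Hz.
212 Hz mod fs = 44 Hz.
44 Hz > fs/2 = 28 Hz, folds to fs − 44 Hz = 12 Hz.
120 Hz mod fs = 8 Hz.
8 Hz ≤ fs/2 = 28 Hz, appears at 8 Hz.
184 Hz mod fs = 16 Hz.
16 Hz ≤ fs/2 = 28 Hz, appears at 16 Hz.
80 Hz mod fs = 24 Hz.
24 Hz ≤ fs/2 = 28 Hz, appears at 24 Hz.
264 Hz mod fs = 40 Hz.
40 Hz > fs/2 = 28 Hz, folds to fs − 40 Hz = 16 Hz.
Distinct values: {8 Hz, 12 Hz, 16 Hz, 24 Hz}.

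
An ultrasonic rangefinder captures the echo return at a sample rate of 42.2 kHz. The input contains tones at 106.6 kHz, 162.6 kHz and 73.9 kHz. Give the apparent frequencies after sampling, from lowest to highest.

6.2 kHz, 10.5 kHz, 20 kHz

fs/2 = 21.1 kHz.
106.6 kHz mod fs = 22.2 kHz.
22.2 kHz > fs/2 = 21.1 kHz, folds to fs − 22.2 kHz = 20 kHz.
162.6 kHz mod fs = 36 kHz.
36 kHz > fs/2 = 21.1 kHz, folds to fs − 36 kHz = 6.2 kHz.
73.9 kHz mod fs = 31.7 kHz.
31.7 kHz > fs/2 = 21.1 kHz, folds to fs − 31.7 kHz = 10.5 kHz.
Distinct values: {6.2 kHz, 10.5 kHz, 20 kHz}.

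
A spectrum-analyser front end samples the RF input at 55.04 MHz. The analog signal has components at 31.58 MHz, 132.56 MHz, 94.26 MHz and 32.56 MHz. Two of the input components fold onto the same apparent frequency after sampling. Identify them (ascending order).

fs/2 = 27.52 MHz.
31.58 MHz > fs/2 = 27.52 MHz, folds to fs − 31.58 MHz = 23.46 MHz.
132.56 MHz mod fs = 22.48 MHz.
22.48 MHz ≤ fs/2 = 27.52 MHz, appears at 22.48 MHz.
94.26 MHz mod fs = 39.22 MHz.
39.22 MHz > fs/2 = 27.52 MHz, folds to fs − 39.22 MHz = 15.82 MHz.
32.56 MHz > fs/2 = 27.52 MHz, folds to fs − 32.56 MHz = 22.48 MHz.
32.56 MHz and 132.56 MHz both map to 22.48 MHz.

32.56 MHz, 132.56 MHz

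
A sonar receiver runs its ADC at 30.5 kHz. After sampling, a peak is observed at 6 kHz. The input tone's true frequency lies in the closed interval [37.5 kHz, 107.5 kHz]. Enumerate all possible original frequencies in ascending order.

Frequencies that alias to 6 kHz are k·fs ± 6 kHz for integer k ≥ 0.
k=0: 6 kHz.
k=1: 24.5 kHz, 36.5 kHz.
k=2: 55 kHz, 67 kHz.
k=3: 85.5 kHz, 97.5 kHz.
k=4: 116 kHz, 128 kHz.
Within [37.5 kHz, 107.5 kHz]: 55 kHz, 67 kHz, 85.5 kHz, 97.5 kHz.

55 kHz, 67 kHz, 85.5 kHz, 97.5 kHz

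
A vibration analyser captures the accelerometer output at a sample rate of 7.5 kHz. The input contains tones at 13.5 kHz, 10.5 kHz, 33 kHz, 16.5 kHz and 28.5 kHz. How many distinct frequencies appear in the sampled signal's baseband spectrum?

2

fs/2 = 3.75 kHz.
13.5 kHz mod fs = 6 kHz.
6 kHz > fs/2 = 3.75 kHz, folds to fs − 6 kHz = 1.5 kHz.
10.5 kHz mod fs = 3 kHz.
3 kHz ≤ fs/2 = 3.75 kHz, appears at 3 kHz.
33 kHz mod fs = 3 kHz.
3 kHz ≤ fs/2 = 3.75 kHz, appears at 3 kHz.
16.5 kHz mod fs = 1.5 kHz.
1.5 kHz ≤ fs/2 = 3.75 kHz, appears at 1.5 kHz.
28.5 kHz mod fs = 6 kHz.
6 kHz > fs/2 = 3.75 kHz, folds to fs − 6 kHz = 1.5 kHz.
Distinct values: {1.5 kHz, 3 kHz} → 2.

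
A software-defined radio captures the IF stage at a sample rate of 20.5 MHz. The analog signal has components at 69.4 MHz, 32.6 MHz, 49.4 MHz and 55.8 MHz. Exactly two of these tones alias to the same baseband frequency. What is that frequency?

8.4 MHz

fs/2 = 10.25 MHz.
69.4 MHz mod fs = 7.9 MHz.
7.9 MHz ≤ fs/2 = 10.25 MHz, appears at 7.9 MHz.
32.6 MHz mod fs = 12.1 MHz.
12.1 MHz > fs/2 = 10.25 MHz, folds to fs − 12.1 MHz = 8.4 MHz.
49.4 MHz mod fs = 8.4 MHz.
8.4 MHz ≤ fs/2 = 10.25 MHz, appears at 8.4 MHz.
55.8 MHz mod fs = 14.8 MHz.
14.8 MHz > fs/2 = 10.25 MHz, folds to fs − 14.8 MHz = 5.7 MHz.
32.6 MHz and 49.4 MHz both map to 8.4 MHz.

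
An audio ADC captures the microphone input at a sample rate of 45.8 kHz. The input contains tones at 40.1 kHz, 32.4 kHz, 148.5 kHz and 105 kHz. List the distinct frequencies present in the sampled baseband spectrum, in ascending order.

fs/2 = 22.9 kHz.
40.1 kHz > fs/2 = 22.9 kHz, folds to fs − 40.1 kHz = 5.7 kHz.
32.4 kHz > fs/2 = 22.9 kHz, folds to fs − 32.4 kHz = 13.4 kHz.
148.5 kHz mod fs = 11.1 kHz.
11.1 kHz ≤ fs/2 = 22.9 kHz, appears at 11.1 kHz.
105 kHz mod fs = 13.4 kHz.
13.4 kHz ≤ fs/2 = 22.9 kHz, appears at 13.4 kHz.
Distinct values: {5.7 kHz, 11.1 kHz, 13.4 kHz}.

5.7 kHz, 11.1 kHz, 13.4 kHz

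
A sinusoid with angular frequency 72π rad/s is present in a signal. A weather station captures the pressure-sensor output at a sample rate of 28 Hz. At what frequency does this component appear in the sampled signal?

ω = 72π rad/s → f = ω/(2π) = 36 Hz.
36 Hz mod fs = 8 Hz.
8 Hz ≤ fs/2 = 14 Hz, appears at 8 Hz.

8 Hz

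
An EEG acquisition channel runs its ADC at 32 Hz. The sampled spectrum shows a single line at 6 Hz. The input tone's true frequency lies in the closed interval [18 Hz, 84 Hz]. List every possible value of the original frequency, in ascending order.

Frequencies that alias to 6 Hz are k·fs ± 6 Hz for integer k ≥ 0.
k=0: 6 Hz.
k=1: 26 Hz, 38 Hz.
k=2: 58 Hz, 70 Hz.
k=3: 90 Hz, 102 Hz.
Within [18 Hz, 84 Hz]: 26 Hz, 38 Hz, 58 Hz, 70 Hz.

26 Hz, 38 Hz, 58 Hz, 70 Hz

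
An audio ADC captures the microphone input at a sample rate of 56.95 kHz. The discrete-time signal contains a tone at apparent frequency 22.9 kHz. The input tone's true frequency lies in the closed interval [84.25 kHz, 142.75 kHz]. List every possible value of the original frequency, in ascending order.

91 kHz, 136.8 kHz

Frequencies that alias to 22.9 kHz are k·fs ± 22.9 kHz for integer k ≥ 0.
k=0: 22.9 kHz.
k=1: 34.05 kHz, 79.85 kHz.
k=2: 91 kHz, 136.8 kHz.
k=3: 147.95 kHz, 193.75 kHz.
Within [84.25 kHz, 142.75 kHz]: 91 kHz, 136.8 kHz.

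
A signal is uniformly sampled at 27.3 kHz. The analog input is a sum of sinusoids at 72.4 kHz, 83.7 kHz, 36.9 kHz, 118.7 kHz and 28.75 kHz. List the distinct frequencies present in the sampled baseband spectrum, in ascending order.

1.45 kHz, 1.8 kHz, 9.5 kHz, 9.6 kHz

fs/2 = 13.65 kHz.
72.4 kHz mod fs = 17.8 kHz.
17.8 kHz > fs/2 = 13.65 kHz, folds to fs − 17.8 kHz = 9.5 kHz.
83.7 kHz mod fs = 1.8 kHz.
1.8 kHz ≤ fs/2 = 13.65 kHz, appears at 1.8 kHz.
36.9 kHz mod fs = 9.6 kHz.
9.6 kHz ≤ fs/2 = 13.65 kHz, appears at 9.6 kHz.
118.7 kHz mod fs = 9.5 kHz.
9.5 kHz ≤ fs/2 = 13.65 kHz, appears at 9.5 kHz.
28.75 kHz mod fs = 1.45 kHz.
1.45 kHz ≤ fs/2 = 13.65 kHz, appears at 1.45 kHz.
Distinct values: {1.45 kHz, 1.8 kHz, 9.5 kHz, 9.6 kHz}.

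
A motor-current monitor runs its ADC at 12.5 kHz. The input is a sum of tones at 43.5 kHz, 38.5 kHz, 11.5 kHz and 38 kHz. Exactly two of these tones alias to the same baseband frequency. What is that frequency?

1 kHz

fs/2 = 6.25 kHz.
43.5 kHz mod fs = 6 kHz.
6 kHz ≤ fs/2 = 6.25 kHz, appears at 6 kHz.
38.5 kHz mod fs = 1 kHz.
1 kHz ≤ fs/2 = 6.25 kHz, appears at 1 kHz.
11.5 kHz > fs/2 = 6.25 kHz, folds to fs − 11.5 kHz = 1 kHz.
38 kHz mod fs = 0.5 kHz.
0.5 kHz ≤ fs/2 = 6.25 kHz, appears at 0.5 kHz.
11.5 kHz and 38.5 kHz both map to 1 kHz.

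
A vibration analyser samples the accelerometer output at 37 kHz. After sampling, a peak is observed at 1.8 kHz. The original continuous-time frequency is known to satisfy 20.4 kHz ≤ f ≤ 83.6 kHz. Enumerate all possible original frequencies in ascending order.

35.2 kHz, 38.8 kHz, 72.2 kHz, 75.8 kHz

Frequencies that alias to 1.8 kHz are k·fs ± 1.8 kHz for integer k ≥ 0.
k=0: 1.8 kHz.
k=1: 35.2 kHz, 38.8 kHz.
k=2: 72.2 kHz, 75.8 kHz.
k=3: 109.2 kHz, 112.8 kHz.
Within [20.4 kHz, 83.6 kHz]: 35.2 kHz, 38.8 kHz, 72.2 kHz, 75.8 kHz.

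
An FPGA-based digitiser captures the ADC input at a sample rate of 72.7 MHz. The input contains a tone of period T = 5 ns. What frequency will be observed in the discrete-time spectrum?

T = 5 ns → f = 1/T = 200 MHz.
200 MHz mod fs = 54.6 MHz.
54.6 MHz > fs/2 = 36.35 MHz, folds to fs − 54.6 MHz = 18.1 MHz.

18.1 MHz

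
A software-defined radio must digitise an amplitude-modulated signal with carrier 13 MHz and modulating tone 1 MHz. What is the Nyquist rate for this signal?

28 MHz

AM sidebands sit at fc ± fm = 12 MHz and 14 MHz.
Highest-frequency component: 14 MHz.
Nyquist rate = 2 × 14 MHz = 28 MHz.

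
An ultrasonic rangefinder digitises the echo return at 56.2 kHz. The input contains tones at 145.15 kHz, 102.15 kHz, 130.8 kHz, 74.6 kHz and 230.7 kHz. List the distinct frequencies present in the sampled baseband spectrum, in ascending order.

5.9 kHz, 10.25 kHz, 18.4 kHz, 23.45 kHz

fs/2 = 28.1 kHz.
145.15 kHz mod fs = 32.75 kHz.
32.75 kHz > fs/2 = 28.1 kHz, folds to fs − 32.75 kHz = 23.45 kHz.
102.15 kHz mod fs = 45.95 kHz.
45.95 kHz > fs/2 = 28.1 kHz, folds to fs − 45.95 kHz = 10.25 kHz.
130.8 kHz mod fs = 18.4 kHz.
18.4 kHz ≤ fs/2 = 28.1 kHz, appears at 18.4 kHz.
74.6 kHz mod fs = 18.4 kHz.
18.4 kHz ≤ fs/2 = 28.1 kHz, appears at 18.4 kHz.
230.7 kHz mod fs = 5.9 kHz.
5.9 kHz ≤ fs/2 = 28.1 kHz, appears at 5.9 kHz.
Distinct values: {5.9 kHz, 10.25 kHz, 18.4 kHz, 23.45 kHz}.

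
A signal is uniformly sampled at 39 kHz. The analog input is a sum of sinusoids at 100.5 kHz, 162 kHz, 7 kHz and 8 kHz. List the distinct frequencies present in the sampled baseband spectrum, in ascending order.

fs/2 = 19.5 kHz.
100.5 kHz mod fs = 22.5 kHz.
22.5 kHz > fs/2 = 19.5 kHz, folds to fs − 22.5 kHz = 16.5 kHz.
162 kHz mod fs = 6 kHz.
6 kHz ≤ fs/2 = 19.5 kHz, appears at 6 kHz.
7 kHz ≤ fs/2 = 19.5 kHz, passes unchanged.
8 kHz ≤ fs/2 = 19.5 kHz, passes unchanged.
Distinct values: {6 kHz, 7 kHz, 8 kHz, 16.5 kHz}.

6 kHz, 7 kHz, 8 kHz, 16.5 kHz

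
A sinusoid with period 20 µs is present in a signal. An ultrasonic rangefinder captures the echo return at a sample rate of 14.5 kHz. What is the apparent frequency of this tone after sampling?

T = 20 µs → f = 1/T = 50 kHz.
50 kHz mod fs = 6.5 kHz.
6.5 kHz ≤ fs/2 = 7.25 kHz, appears at 6.5 kHz.

6.5 kHz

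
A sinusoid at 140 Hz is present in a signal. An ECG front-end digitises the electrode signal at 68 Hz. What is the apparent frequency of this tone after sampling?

4 Hz

140 Hz mod fs = 4 Hz.
4 Hz ≤ fs/2 = 34 Hz, appears at 4 Hz.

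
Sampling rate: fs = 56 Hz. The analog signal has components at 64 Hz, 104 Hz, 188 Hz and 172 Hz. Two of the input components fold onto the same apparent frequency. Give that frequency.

fs/2 = 28 Hz.
64 Hz mod fs = 8 Hz.
8 Hz ≤ fs/2 = 28 Hz, appears at 8 Hz.
104 Hz mod fs = 48 Hz.
48 Hz > fs/2 = 28 Hz, folds to fs − 48 Hz = 8 Hz.
188 Hz mod fs = 20 Hz.
20 Hz ≤ fs/2 = 28 Hz, appears at 20 Hz.
172 Hz mod fs = 4 Hz.
4 Hz ≤ fs/2 = 28 Hz, appears at 4 Hz.
64 Hz and 104 Hz both map to 8 Hz.

8 Hz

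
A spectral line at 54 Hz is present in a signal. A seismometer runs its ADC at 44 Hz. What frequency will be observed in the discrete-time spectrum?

10 Hz

54 Hz mod fs = 10 Hz.
10 Hz ≤ fs/2 = 22 Hz, appears at 10 Hz.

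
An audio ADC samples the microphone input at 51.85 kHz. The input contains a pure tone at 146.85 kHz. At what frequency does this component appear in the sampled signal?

8.7 kHz

146.85 kHz mod fs = 43.15 kHz.
43.15 kHz > fs/2 = 25.925 kHz, folds to fs − 43.15 kHz = 8.7 kHz.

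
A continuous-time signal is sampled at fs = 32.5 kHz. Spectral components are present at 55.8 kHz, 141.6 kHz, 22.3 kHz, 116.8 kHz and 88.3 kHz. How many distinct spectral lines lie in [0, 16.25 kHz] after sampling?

4

fs/2 = 16.25 kHz.
55.8 kHz mod fs = 23.3 kHz.
23.3 kHz > fs/2 = 16.25 kHz, folds to fs − 23.3 kHz = 9.2 kHz.
141.6 kHz mod fs = 11.6 kHz.
11.6 kHz ≤ fs/2 = 16.25 kHz, appears at 11.6 kHz.
22.3 kHz > fs/2 = 16.25 kHz, folds to fs − 22.3 kHz = 10.2 kHz.
116.8 kHz mod fs = 19.3 kHz.
19.3 kHz > fs/2 = 16.25 kHz, folds to fs − 19.3 kHz = 13.2 kHz.
88.3 kHz mod fs = 23.3 kHz.
23.3 kHz > fs/2 = 16.25 kHz, folds to fs − 23.3 kHz = 9.2 kHz.
Distinct values: {9.2 kHz, 10.2 kHz, 11.6 kHz, 13.2 kHz} → 4.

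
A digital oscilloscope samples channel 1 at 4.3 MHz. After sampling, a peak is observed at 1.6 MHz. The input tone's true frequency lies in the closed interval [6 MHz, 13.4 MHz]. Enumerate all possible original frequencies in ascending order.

Frequencies that alias to 1.6 MHz are k·fs ± 1.6 MHz for integer k ≥ 0.
k=0: 1.6 MHz.
k=1: 2.7 MHz, 5.9 MHz.
k=2: 7 MHz, 10.2 MHz.
k=3: 11.3 MHz, 14.5 MHz.
k=4: 15.6 MHz, 18.8 MHz.
Within [6 MHz, 13.4 MHz]: 7 MHz, 10.2 MHz, 11.3 MHz.

7 MHz, 10.2 MHz, 11.3 MHz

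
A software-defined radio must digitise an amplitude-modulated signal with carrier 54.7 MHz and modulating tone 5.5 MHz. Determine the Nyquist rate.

AM sidebands sit at fc ± fm = 49.2 MHz and 60.2 MHz.
Highest-frequency component: 60.2 MHz.
Nyquist rate = 2 × 60.2 MHz = 120.4 MHz.

120.4 MHz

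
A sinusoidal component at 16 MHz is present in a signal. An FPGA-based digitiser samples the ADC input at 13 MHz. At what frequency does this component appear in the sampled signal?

3 MHz

16 MHz mod fs = 3 MHz.
3 MHz ≤ fs/2 = 6.5 MHz, appears at 3 MHz.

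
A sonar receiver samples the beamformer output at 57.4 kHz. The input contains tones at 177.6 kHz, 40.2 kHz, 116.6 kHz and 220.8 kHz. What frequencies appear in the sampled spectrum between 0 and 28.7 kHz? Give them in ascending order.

fs/2 = 28.7 kHz.
177.6 kHz mod fs = 5.4 kHz.
5.4 kHz ≤ fs/2 = 28.7 kHz, appears at 5.4 kHz.
40.2 kHz > fs/2 = 28.7 kHz, folds to fs − 40.2 kHz = 17.2 kHz.
116.6 kHz mod fs = 1.8 kHz.
1.8 kHz ≤ fs/2 = 28.7 kHz, appears at 1.8 kHz.
220.8 kHz mod fs = 48.6 kHz.
48.6 kHz > fs/2 = 28.7 kHz, folds to fs − 48.6 kHz = 8.8 kHz.
Distinct values: {1.8 kHz, 5.4 kHz, 8.8 kHz, 17.2 kHz}.

1.8 kHz, 5.4 kHz, 8.8 kHz, 17.2 kHz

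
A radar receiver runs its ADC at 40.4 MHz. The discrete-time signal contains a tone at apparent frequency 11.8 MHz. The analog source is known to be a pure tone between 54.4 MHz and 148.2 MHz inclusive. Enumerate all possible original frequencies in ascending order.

69 MHz, 92.6 MHz, 109.4 MHz, 133 MHz

Frequencies that alias to 11.8 MHz are k·fs ± 11.8 MHz for integer k ≥ 0.
k=0: 11.8 MHz.
k=1: 28.6 MHz, 52.2 MHz.
k=2: 69 MHz, 92.6 MHz.
k=3: 109.4 MHz, 133 MHz.
k=4: 149.8 MHz, 173.4 MHz.
Within [54.4 MHz, 148.2 MHz]: 69 MHz, 92.6 MHz, 109.4 MHz, 133 MHz.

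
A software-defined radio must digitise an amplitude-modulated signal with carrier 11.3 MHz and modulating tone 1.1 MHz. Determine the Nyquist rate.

AM sidebands sit at fc ± fm = 10.2 MHz and 12.4 MHz.
Highest-frequency component: 12.4 MHz.
Nyquist rate = 2 × 12.4 MHz = 24.8 MHz.

24.8 MHz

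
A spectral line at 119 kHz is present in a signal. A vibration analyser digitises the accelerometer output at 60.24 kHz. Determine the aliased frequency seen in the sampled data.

119 kHz mod fs = 58.76 kHz.
58.76 kHz > fs/2 = 30.12 kHz, folds to fs − 58.76 kHz = 1.48 kHz.

1.48 kHz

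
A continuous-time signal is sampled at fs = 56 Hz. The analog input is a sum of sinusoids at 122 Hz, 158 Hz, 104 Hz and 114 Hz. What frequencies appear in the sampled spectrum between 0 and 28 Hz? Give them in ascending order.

fs/2 = 28 Hz.
122 Hz mod fs = 10 Hz.
10 Hz ≤ fs/2 = 28 Hz, appears at 10 Hz.
158 Hz mod fs = 46 Hz.
46 Hz > fs/2 = 28 Hz, folds to fs − 46 Hz = 10 Hz.
104 Hz mod fs = 48 Hz.
48 Hz > fs/2 = 28 Hz, folds to fs − 48 Hz = 8 Hz.
114 Hz mod fs = 2 Hz.
2 Hz ≤ fs/2 = 28 Hz, appears at 2 Hz.
Distinct values: {2 Hz, 8 Hz, 10 Hz}.

2 Hz, 8 Hz, 10 Hz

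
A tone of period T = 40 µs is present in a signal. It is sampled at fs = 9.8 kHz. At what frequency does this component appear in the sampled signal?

4.4 kHz

T = 40 µs → f = 1/T = 25 kHz.
25 kHz mod fs = 5.4 kHz.
5.4 kHz > fs/2 = 4.9 kHz, folds to fs − 5.4 kHz = 4.4 kHz.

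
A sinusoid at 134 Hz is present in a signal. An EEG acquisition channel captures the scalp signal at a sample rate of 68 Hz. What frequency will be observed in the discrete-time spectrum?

2 Hz

134 Hz mod fs = 66 Hz.
66 Hz > fs/2 = 34 Hz, folds to fs − 66 Hz = 2 Hz.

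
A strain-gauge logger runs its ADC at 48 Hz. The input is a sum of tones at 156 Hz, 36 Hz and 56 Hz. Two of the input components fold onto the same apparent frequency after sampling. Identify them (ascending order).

fs/2 = 24 Hz.
156 Hz mod fs = 12 Hz.
12 Hz ≤ fs/2 = 24 Hz, appears at 12 Hz.
36 Hz > fs/2 = 24 Hz, folds to fs − 36 Hz = 12 Hz.
56 Hz mod fs = 8 Hz.
8 Hz ≤ fs/2 = 24 Hz, appears at 8 Hz.
36 Hz and 156 Hz both map to 12 Hz.

36 Hz, 156 Hz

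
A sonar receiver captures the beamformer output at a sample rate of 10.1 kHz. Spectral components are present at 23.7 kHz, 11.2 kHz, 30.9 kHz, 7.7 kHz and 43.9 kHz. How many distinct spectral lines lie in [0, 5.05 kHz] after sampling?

fs/2 = 5.05 kHz.
23.7 kHz mod fs = 3.5 kHz.
3.5 kHz ≤ fs/2 = 5.05 kHz, appears at 3.5 kHz.
11.2 kHz mod fs = 1.1 kHz.
1.1 kHz ≤ fs/2 = 5.05 kHz, appears at 1.1 kHz.
30.9 kHz mod fs = 0.6 kHz.
0.6 kHz ≤ fs/2 = 5.05 kHz, appears at 0.6 kHz.
7.7 kHz > fs/2 = 5.05 kHz, folds to fs − 7.7 kHz = 2.4 kHz.
43.9 kHz mod fs = 3.5 kHz.
3.5 kHz ≤ fs/2 = 5.05 kHz, appears at 3.5 kHz.
Distinct values: {0.6 kHz, 1.1 kHz, 2.4 kHz, 3.5 kHz} → 4.

4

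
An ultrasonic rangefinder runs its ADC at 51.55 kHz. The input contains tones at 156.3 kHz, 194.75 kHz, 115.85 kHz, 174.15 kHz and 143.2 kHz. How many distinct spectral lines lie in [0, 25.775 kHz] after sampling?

fs/2 = 25.775 kHz.
156.3 kHz mod fs = 1.65 kHz.
1.65 kHz ≤ fs/2 = 25.775 kHz, appears at 1.65 kHz.
194.75 kHz mod fs = 40.1 kHz.
40.1 kHz > fs/2 = 25.775 kHz, folds to fs − 40.1 kHz = 11.45 kHz.
115.85 kHz mod fs = 12.75 kHz.
12.75 kHz ≤ fs/2 = 25.775 kHz, appears at 12.75 kHz.
174.15 kHz mod fs = 19.5 kHz.
19.5 kHz ≤ fs/2 = 25.775 kHz, appears at 19.5 kHz.
143.2 kHz mod fs = 40.1 kHz.
40.1 kHz > fs/2 = 25.775 kHz, folds to fs − 40.1 kHz = 11.45 kHz.
Distinct values: {1.65 kHz, 11.45 kHz, 12.75 kHz, 19.5 kHz} → 4.

4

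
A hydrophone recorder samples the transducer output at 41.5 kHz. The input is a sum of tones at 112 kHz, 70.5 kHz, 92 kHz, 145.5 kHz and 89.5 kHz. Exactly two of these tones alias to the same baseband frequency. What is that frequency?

12.5 kHz

fs/2 = 20.75 kHz.
112 kHz mod fs = 29 kHz.
29 kHz > fs/2 = 20.75 kHz, folds to fs − 29 kHz = 12.5 kHz.
70.5 kHz mod fs = 29 kHz.
29 kHz > fs/2 = 20.75 kHz, folds to fs − 29 kHz = 12.5 kHz.
92 kHz mod fs = 9 kHz.
9 kHz ≤ fs/2 = 20.75 kHz, appears at 9 kHz.
145.5 kHz mod fs = 21 kHz.
21 kHz > fs/2 = 20.75 kHz, folds to fs − 21 kHz = 20.5 kHz.
89.5 kHz mod fs = 6.5 kHz.
6.5 kHz ≤ fs/2 = 20.75 kHz, appears at 6.5 kHz.
70.5 kHz and 112 kHz both map to 12.5 kHz.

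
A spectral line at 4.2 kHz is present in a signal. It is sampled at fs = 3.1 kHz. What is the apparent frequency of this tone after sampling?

4.2 kHz mod fs = 1.1 kHz.
1.1 kHz ≤ fs/2 = 1.55 kHz, appears at 1.1 kHz.

1.1 kHz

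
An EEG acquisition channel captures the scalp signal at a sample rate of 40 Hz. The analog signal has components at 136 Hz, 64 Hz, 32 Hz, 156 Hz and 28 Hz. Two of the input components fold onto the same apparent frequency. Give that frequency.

16 Hz

fs/2 = 20 Hz.
136 Hz mod fs = 16 Hz.
16 Hz ≤ fs/2 = 20 Hz, appears at 16 Hz.
64 Hz mod fs = 24 Hz.
24 Hz > fs/2 = 20 Hz, folds to fs − 24 Hz = 16 Hz.
32 Hz > fs/2 = 20 Hz, folds to fs − 32 Hz = 8 Hz.
156 Hz mod fs = 36 Hz.
36 Hz > fs/2 = 20 Hz, folds to fs − 36 Hz = 4 Hz.
28 Hz > fs/2 = 20 Hz, folds to fs − 28 Hz = 12 Hz.
64 Hz and 136 Hz both map to 16 Hz.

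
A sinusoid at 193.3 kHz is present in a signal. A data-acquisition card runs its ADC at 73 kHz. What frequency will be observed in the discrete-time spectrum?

193.3 kHz mod fs = 47.3 kHz.
47.3 kHz > fs/2 = 36.5 kHz, folds to fs − 47.3 kHz = 25.7 kHz.

25.7 kHz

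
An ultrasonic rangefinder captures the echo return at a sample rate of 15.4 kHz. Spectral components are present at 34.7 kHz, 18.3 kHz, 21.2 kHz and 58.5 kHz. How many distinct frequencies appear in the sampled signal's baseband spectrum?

4

fs/2 = 7.7 kHz.
34.7 kHz mod fs = 3.9 kHz.
3.9 kHz ≤ fs/2 = 7.7 kHz, appears at 3.9 kHz.
18.3 kHz mod fs = 2.9 kHz.
2.9 kHz ≤ fs/2 = 7.7 kHz, appears at 2.9 kHz.
21.2 kHz mod fs = 5.8 kHz.
5.8 kHz ≤ fs/2 = 7.7 kHz, appears at 5.8 kHz.
58.5 kHz mod fs = 12.3 kHz.
12.3 kHz > fs/2 = 7.7 kHz, folds to fs − 12.3 kHz = 3.1 kHz.
Distinct values: {2.9 kHz, 3.1 kHz, 3.9 kHz, 5.8 kHz} → 4.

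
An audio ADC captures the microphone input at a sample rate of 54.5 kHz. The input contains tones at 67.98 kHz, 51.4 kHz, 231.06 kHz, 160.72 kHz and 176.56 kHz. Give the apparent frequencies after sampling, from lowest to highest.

fs/2 = 27.25 kHz.
67.98 kHz mod fs = 13.48 kHz.
13.48 kHz ≤ fs/2 = 27.25 kHz, appears at 13.48 kHz.
51.4 kHz > fs/2 = 27.25 kHz, folds to fs − 51.4 kHz = 3.1 kHz.
231.06 kHz mod fs = 13.06 kHz.
13.06 kHz ≤ fs/2 = 27.25 kHz, appears at 13.06 kHz.
160.72 kHz mod fs = 51.72 kHz.
51.72 kHz > fs/2 = 27.25 kHz, folds to fs − 51.72 kHz = 2.78 kHz.
176.56 kHz mod fs = 13.06 kHz.
13.06 kHz ≤ fs/2 = 27.25 kHz, appears at 13.06 kHz.
Distinct values: {2.78 kHz, 3.1 kHz, 13.06 kHz, 13.48 kHz}.

2.78 kHz, 3.1 kHz, 13.06 kHz, 13.48 kHz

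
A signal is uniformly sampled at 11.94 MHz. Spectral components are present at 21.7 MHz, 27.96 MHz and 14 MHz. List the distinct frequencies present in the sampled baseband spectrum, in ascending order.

fs/2 = 5.97 MHz.
21.7 MHz mod fs = 9.76 MHz.
9.76 MHz > fs/2 = 5.97 MHz, folds to fs − 9.76 MHz = 2.18 MHz.
27.96 MHz mod fs = 4.08 MHz.
4.08 MHz ≤ fs/2 = 5.97 MHz, appears at 4.08 MHz.
14 MHz mod fs = 2.06 MHz.
2.06 MHz ≤ fs/2 = 5.97 MHz, appears at 2.06 MHz.
Distinct values: {2.06 MHz, 2.18 MHz, 4.08 MHz}.

2.06 MHz, 2.18 MHz, 4.08 MHz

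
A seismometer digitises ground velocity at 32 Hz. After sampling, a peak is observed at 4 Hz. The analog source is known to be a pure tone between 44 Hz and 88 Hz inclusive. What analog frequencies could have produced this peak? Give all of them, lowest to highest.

Frequencies that alias to 4 Hz are k·fs ± 4 Hz for integer k ≥ 0.
k=0: 4 Hz.
k=1: 28 Hz, 36 Hz.
k=2: 60 Hz, 68 Hz.
k=3: 92 Hz, 100 Hz.
Within [44 Hz, 88 Hz]: 60 Hz, 68 Hz.

60 Hz, 68 Hz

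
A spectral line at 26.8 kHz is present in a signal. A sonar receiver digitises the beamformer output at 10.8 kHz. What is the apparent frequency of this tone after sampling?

26.8 kHz mod fs = 5.2 kHz.
5.2 kHz ≤ fs/2 = 5.4 kHz, appears at 5.2 kHz.

5.2 kHz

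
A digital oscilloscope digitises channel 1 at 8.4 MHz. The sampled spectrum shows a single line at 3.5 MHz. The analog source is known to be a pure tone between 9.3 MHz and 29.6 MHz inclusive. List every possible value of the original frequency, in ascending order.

Frequencies that alias to 3.5 MHz are k·fs ± 3.5 MHz for integer k ≥ 0.
k=0: 3.5 MHz.
k=1: 4.9 MHz, 11.9 MHz.
k=2: 13.3 MHz, 20.3 MHz.
k=3: 21.7 MHz, 28.7 MHz.
k=4: 30.1 MHz, 37.1 MHz.
Within [9.3 MHz, 29.6 MHz]: 11.9 MHz, 13.3 MHz, 20.3 MHz, 21.7 MHz, 28.7 MHz.

11.9 MHz, 13.3 MHz, 20.3 MHz, 21.7 MHz, 28.7 MHz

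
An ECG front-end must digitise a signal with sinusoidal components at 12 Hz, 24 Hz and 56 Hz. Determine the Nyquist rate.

112 Hz

Highest-frequency component: 56 Hz.
Nyquist rate = 2 × 56 Hz = 112 Hz.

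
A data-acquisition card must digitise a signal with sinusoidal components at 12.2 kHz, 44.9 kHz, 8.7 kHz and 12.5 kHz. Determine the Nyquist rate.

Highest-frequency component: 44.9 kHz.
Nyquist rate = 2 × 44.9 kHz = 89.8 kHz.

89.8 kHz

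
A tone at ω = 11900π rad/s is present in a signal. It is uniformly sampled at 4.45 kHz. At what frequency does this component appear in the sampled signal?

1.5 kHz

ω = 11900π rad/s → f = ω/(2π) = 5950 Hz = 5.95 kHz.
5.95 kHz mod fs = 1.5 kHz.
1.5 kHz ≤ fs/2 = 2.225 kHz, appears at 1.5 kHz.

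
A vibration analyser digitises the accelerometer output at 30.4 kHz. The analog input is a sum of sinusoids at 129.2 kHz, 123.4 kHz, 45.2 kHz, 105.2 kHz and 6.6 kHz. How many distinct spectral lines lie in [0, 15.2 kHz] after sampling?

5

fs/2 = 15.2 kHz.
129.2 kHz mod fs = 7.6 kHz.
7.6 kHz ≤ fs/2 = 15.2 kHz, appears at 7.6 kHz.
123.4 kHz mod fs = 1.8 kHz.
1.8 kHz ≤ fs/2 = 15.2 kHz, appears at 1.8 kHz.
45.2 kHz mod fs = 14.8 kHz.
14.8 kHz ≤ fs/2 = 15.2 kHz, appears at 14.8 kHz.
105.2 kHz mod fs = 14 kHz.
14 kHz ≤ fs/2 = 15.2 kHz, appears at 14 kHz.
6.6 kHz ≤ fs/2 = 15.2 kHz, passes unchanged.
Distinct values: {1.8 kHz, 6.6 kHz, 7.6 kHz, 14 kHz, 14.8 kHz} → 5.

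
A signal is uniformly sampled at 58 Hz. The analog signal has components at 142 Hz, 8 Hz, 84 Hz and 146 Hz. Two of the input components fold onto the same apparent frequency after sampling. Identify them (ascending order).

fs/2 = 29 Hz.
142 Hz mod fs = 26 Hz.
26 Hz ≤ fs/2 = 29 Hz, appears at 26 Hz.
8 Hz ≤ fs/2 = 29 Hz, passes unchanged.
84 Hz mod fs = 26 Hz.
26 Hz ≤ fs/2 = 29 Hz, appears at 26 Hz.
146 Hz mod fs = 30 Hz.
30 Hz > fs/2 = 29 Hz, folds to fs − 30 Hz = 28 Hz.
84 Hz and 142 Hz both map to 26 Hz.

84 Hz, 142 Hz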